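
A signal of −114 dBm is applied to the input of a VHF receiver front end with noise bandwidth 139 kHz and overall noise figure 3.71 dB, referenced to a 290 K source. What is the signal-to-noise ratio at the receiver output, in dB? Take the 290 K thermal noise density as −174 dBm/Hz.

4.9 dB

Noise floor: N = −174 + 10 log₁₀(B) + NF
10 log₁₀(1.39×10⁵) = 51.43 dB
N = −174 + 51.43 + 3.71 = −118.86 dBm
SNR = P_sig − N = −114 − (−118.86) = 4.86 dB → 4.9 dB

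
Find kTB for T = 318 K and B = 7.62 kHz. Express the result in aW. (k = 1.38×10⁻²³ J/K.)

P_n = kTB = 1.38×10⁻²³ × 318 × 7.62×10³ = 3.34×10⁻¹⁷ W = 33.4 aW

33.4 aW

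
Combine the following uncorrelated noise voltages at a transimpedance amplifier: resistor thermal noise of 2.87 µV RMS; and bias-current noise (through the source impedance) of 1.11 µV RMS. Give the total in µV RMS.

Uncorrelated sources add in power (mean-square): V_tot = √(ΣV_i²)
V_tot = √[(2.87×10⁻⁶)² + (1.11×10⁻⁶)²] = 3.08×10⁻⁶ V = 3.08 µV

3.08 µV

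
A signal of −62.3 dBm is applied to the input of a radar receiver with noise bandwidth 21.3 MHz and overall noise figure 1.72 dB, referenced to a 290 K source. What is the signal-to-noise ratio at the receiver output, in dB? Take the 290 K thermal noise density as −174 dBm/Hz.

36.7 dB

Noise floor: N = −174 + 10 log₁₀(B) + NF
10 log₁₀(2.13×10⁷) = 73.28 dB
N = −174 + 73.28 + 1.72 = −99.00 dBm
SNR = P_sig − N = −62.3 − (−99.00) = 36.70 dB → 36.7 dB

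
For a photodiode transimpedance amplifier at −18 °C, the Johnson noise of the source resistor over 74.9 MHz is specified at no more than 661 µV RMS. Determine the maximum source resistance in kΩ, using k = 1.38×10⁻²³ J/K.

T = −18 °C + 273.15 = 255.15 K
Johnson–Nyquist: V_n = √(4kTRB) ⇒ R = V_n² / (4kTB)
4kTB = 4 × 1.38×10⁻²³ × 255.15 × 7.49×10⁷ = 1.05×10⁻¹²
R = (6.61×10⁻⁴)² / 1.05×10⁻¹² = 4.14×10⁵ Ω = 414 kΩ

414 kΩ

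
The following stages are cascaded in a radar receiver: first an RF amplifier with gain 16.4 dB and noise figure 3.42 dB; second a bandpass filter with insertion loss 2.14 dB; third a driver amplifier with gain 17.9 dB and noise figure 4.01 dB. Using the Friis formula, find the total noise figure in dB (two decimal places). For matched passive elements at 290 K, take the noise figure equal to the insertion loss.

Convert to linear (a loss of L dB is a gain of −L dB): F_i = 10^(NF_i/10), G_i = 10^(G_i,dB/10)
  Stage 1: F_1 = 10^(3.42/10) = 2.198, G_1 = 10^(16.4/10) = 43.65
  Stage 2: F_2 = 10^(2.14/10) = 1.637, G_2 = 10^(−2.14/10) = 0.6109
  Stage 3: F_3 = 10^(4.01/10) = 2.518, G_3 = 10^(17.9/10) = 61.66
Friis cascade:
  F = 2.198 + (1.637 − 1)/43.65 + (2.518 − 1)/26.67 = 2.269
NF = 10 log₁₀(2.269) = 3.56 dB

3.56 dB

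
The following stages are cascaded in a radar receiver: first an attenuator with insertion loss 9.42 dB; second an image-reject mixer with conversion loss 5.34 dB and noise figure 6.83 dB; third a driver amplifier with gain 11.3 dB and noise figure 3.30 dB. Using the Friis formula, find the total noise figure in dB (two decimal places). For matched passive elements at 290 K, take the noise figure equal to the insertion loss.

18.82 dB

Convert to linear (a loss of L dB is a gain of −L dB): F_i = 10^(NF_i/10), G_i = 10^(G_i,dB/10)
  Stage 1: F_1 = 10^(9.42/10) = 8.750, G_1 = 10^(−9.42/10) = 0.1143
  Stage 2: F_2 = 10^(6.83/10) = 4.819, G_2 = 10^(−5.34/10) = 0.2924
  Stage 3: F_3 = 10^(3.30/10) = 2.138, G_3 = 10^(11.3/10) = 13.49
Friis cascade:
  F = 8.750 + (4.819 − 1)/0.1143 + (2.138 − 1)/0.03342 = 76.22
NF = 10 log₁₀(76.22) = 18.82 dB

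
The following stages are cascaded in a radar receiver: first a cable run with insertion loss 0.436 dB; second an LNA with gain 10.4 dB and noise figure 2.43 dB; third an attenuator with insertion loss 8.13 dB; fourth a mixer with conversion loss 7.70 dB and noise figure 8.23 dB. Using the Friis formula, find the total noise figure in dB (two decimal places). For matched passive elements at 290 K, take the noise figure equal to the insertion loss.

7.92 dB

Convert to linear (a loss of L dB is a gain of −L dB): F_i = 10^(NF_i/10), G_i = 10^(G_i,dB/10)
  Stage 1: F_1 = 10^(0.436/10) = 1.106, G_1 = 10^(−0.436/10) = 0.9045
  Stage 2: F_2 = 10^(2.43/10) = 1.750, G_2 = 10^(10.4/10) = 10.96
  Stage 3: F_3 = 10^(8.13/10) = 6.501, G_3 = 10^(−8.13/10) = 0.1538
  Stage 4: F_4 = 10^(8.23/10) = 6.653, G_4 = 10^(−7.70/10) = 0.1698
Friis cascade:
  F = 1.106 + (1.750 − 1)/0.9045 + (6.501 − 1)/9.917 + (6.653 − 1)/1.525 = 6.195
NF = 10 log₁₀(6.195) = 7.92 dB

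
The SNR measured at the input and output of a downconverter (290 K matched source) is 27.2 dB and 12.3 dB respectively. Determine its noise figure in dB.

14.9 dB

NF (dB) = SNR_in(dB) − SNR_out(dB) when the source is at T₀
NF = 27.2 − 12.3 = 14.9 dB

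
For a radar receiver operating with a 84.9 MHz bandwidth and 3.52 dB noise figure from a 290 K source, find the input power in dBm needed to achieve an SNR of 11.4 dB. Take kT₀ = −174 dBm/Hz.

−79.8 dBm

Sensitivity = −174 + 10 log₁₀(B) + NF + SNR_min
= −174 + 79.29 + 3.52 + 11.4
= −79.79 dBm → −79.8 dBm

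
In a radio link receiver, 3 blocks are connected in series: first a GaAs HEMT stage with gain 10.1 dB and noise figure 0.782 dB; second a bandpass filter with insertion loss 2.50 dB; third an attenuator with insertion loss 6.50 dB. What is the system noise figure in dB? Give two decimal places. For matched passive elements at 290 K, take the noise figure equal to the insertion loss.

Convert to linear (a loss of L dB is a gain of −L dB): F_i = 10^(NF_i/10), G_i = 10^(G_i,dB/10)
  Stage 1: F_1 = 10^(0.782/10) = 1.197, G_1 = 10^(10.1/10) = 10.23
  Stage 2: F_2 = 10^(2.50/10) = 1.778, G_2 = 10^(−2.50/10) = 0.5623
  Stage 3: F_3 = 10^(6.50/10) = 4.467, G_3 = 10^(−6.50/10) = 0.2239
Friis cascade:
  F = 1.197 + (1.778 − 1)/10.23 + (4.467 − 1)/5.754 = 1.876
NF = 10 log₁₀(1.876) = 2.73 dB

2.73 dB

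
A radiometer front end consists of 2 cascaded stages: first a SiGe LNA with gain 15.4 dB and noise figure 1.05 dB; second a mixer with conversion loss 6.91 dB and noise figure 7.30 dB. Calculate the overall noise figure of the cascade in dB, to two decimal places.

Convert to linear (a loss of L dB is a gain of −L dB): F_i = 10^(NF_i/10), G_i = 10^(G_i,dB/10)
  Stage 1: F_1 = 10^(1.05/10) = 1.274, G_1 = 10^(15.4/10) = 34.67
  Stage 2: F_2 = 10^(7.30/10) = 5.370, G_2 = 10^(−6.91/10) = 0.2037
Friis cascade:
  F = 1.274 + (5.370 − 1)/34.67 = 1.400
NF = 10 log₁₀(1.400) = 1.46 dB

1.46 dB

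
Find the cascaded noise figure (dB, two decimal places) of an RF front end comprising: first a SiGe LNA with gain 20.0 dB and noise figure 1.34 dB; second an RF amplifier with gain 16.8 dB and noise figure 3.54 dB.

1.38 dB

Convert to linear (a loss of L dB is a gain of −L dB): F_i = 10^(NF_i/10), G_i = 10^(G_i,dB/10)
  Stage 1: F_1 = 10^(1.34/10) = 1.361, G_1 = 10^(20.0/10) = 100.0
  Stage 2: F_2 = 10^(3.54/10) = 2.259, G_2 = 10^(16.8/10) = 47.86
Friis cascade:
  F = 1.361 + (2.259 − 1)/100.0 = 1.374
NF = 10 log₁₀(1.374) = 1.38 dB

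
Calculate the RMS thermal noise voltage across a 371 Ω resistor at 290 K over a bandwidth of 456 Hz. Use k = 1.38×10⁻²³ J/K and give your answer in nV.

V_n = √(4kTRB)
4kTRB = 4 × 1.38×10⁻²³ × 290 × 3.71×10² × 4.56×10² = 2.71×10⁻¹⁵ V²
V_n = √(2.71×10⁻¹⁵) = 5.20×10⁻⁸ V = 52.0 nV

52.0 nV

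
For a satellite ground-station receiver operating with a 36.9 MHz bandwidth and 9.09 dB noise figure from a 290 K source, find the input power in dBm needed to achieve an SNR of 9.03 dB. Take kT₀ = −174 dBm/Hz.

Sensitivity = −174 + 10 log₁₀(B) + NF + SNR_min
= −174 + 75.67 + 9.09 + 9.03
= −80.21 dBm → −80.2 dBm

−80.2 dBm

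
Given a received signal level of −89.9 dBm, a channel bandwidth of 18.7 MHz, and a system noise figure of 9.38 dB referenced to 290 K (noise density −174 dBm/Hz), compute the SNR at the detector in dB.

Noise floor: N = −174 + 10 log₁₀(B) + NF
10 log₁₀(1.87×10⁷) = 72.72 dB
N = −174 + 72.72 + 9.38 = −91.90 dBm
SNR = P_sig − N = −89.9 − (−91.90) = 2.00 dB → 2.0 dB

2.0 dB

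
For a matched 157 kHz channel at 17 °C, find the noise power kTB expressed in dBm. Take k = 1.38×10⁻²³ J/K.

−122.0 dBm

T = 17 °C + 273.15 = 290.15 K
P_n = kTB = 1.38×10⁻²³ × 290.15 × 1.57×10⁵ = 6.29×10⁻¹⁶ W
In dBm: 10 log₁₀(6.29×10⁻¹⁶ / 10⁻³) = −122.0 dBm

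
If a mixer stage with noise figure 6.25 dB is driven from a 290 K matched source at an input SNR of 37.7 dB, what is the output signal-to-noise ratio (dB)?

By definition F = SNR_in/SNR_out, so in dB: SNR_out = SNR_in − NF
SNR_out = 37.7 − 6.25 = 31.45 dB

31.45 dB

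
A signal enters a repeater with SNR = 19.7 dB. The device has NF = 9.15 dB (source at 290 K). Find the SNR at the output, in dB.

By definition F = SNR_in/SNR_out, so in dB: SNR_out = SNR_in − NF
SNR_out = 19.7 − 9.15 = 10.55 dB

10.55 dB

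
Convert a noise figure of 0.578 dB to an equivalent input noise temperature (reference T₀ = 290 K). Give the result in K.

41.3 K

F = 10^(0.578/10) = 1.14235
T_e = (F − 1)·T₀ = (1.14235 − 1) × 290 = 41.3 K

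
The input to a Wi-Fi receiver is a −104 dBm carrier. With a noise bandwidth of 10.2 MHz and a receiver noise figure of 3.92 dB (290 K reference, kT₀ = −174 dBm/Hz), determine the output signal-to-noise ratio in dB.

−4.0 dB

Noise floor: N = −174 + 10 log₁₀(B) + NF
10 log₁₀(1.02×10⁷) = 70.09 dB
N = −174 + 70.09 + 3.92 = −99.99 dBm
SNR = P_sig − N = −104 − (−99.99) = −4.01 dB → −4.0 dB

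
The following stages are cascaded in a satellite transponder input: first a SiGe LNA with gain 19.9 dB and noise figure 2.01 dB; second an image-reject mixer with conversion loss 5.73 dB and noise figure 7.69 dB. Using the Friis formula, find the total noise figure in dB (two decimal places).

Convert to linear (a loss of L dB is a gain of −L dB): F_i = 10^(NF_i/10), G_i = 10^(G_i,dB/10)
  Stage 1: F_1 = 10^(2.01/10) = 1.589, G_1 = 10^(19.9/10) = 97.72
  Stage 2: F_2 = 10^(7.69/10) = 5.875, G_2 = 10^(−5.73/10) = 0.2673
Friis cascade:
  F = 1.589 + (5.875 − 1)/97.72 = 1.638
NF = 10 log₁₀(1.638) = 2.14 dB

2.14 dB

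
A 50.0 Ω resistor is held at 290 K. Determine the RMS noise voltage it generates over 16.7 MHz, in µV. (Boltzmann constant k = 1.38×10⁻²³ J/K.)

V_n = √(4kTRB)
4kTRB = 4 × 1.38×10⁻²³ × 290 × 5.00×10¹ × 1.67×10⁷ = 1.34×10⁻¹¹ V²
V_n = √(1.34×10⁻¹¹) = 3.66×10⁻⁶ V = 3.66 µV

3.66 µV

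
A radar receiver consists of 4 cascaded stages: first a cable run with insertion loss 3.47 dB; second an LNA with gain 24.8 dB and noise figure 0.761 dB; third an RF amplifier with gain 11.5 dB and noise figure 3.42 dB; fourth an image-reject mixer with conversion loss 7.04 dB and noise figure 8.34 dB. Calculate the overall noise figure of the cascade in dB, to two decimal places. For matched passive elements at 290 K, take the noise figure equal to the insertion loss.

4.25 dB

Convert to linear (a loss of L dB is a gain of −L dB): F_i = 10^(NF_i/10), G_i = 10^(G_i,dB/10)
  Stage 1: F_1 = 10^(3.47/10) = 2.223, G_1 = 10^(−3.47/10) = 0.4498
  Stage 2: F_2 = 10^(0.761/10) = 1.192, G_2 = 10^(24.8/10) = 302.0
  Stage 3: F_3 = 10^(3.42/10) = 2.198, G_3 = 10^(11.5/10) = 14.13
  Stage 4: F_4 = 10^(8.34/10) = 6.823, G_4 = 10^(−7.04/10) = 0.1977
Friis cascade:
  F = 2.223 + (1.192 − 1)/0.4498 + (2.198 − 1)/135.8 + (6.823 − 1)/1919 = 2.661
NF = 10 log₁₀(2.661) = 4.25 dB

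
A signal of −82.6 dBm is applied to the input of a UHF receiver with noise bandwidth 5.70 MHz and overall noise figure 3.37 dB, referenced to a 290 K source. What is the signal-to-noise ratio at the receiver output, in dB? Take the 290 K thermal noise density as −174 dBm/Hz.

20.5 dB

Noise floor: N = −174 + 10 log₁₀(B) + NF
10 log₁₀(5.70×10⁶) = 67.56 dB
N = −174 + 67.56 + 3.37 = −103.07 dBm
SNR = P_sig − N = −82.6 − (−103.07) = 20.47 dB → 20.5 dB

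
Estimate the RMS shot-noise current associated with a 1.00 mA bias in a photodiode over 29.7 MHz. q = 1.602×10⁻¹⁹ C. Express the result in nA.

I_n = √(2qI·B)
2qI·B = 2 × 1.602×10⁻¹⁹ × 1.00×10⁻³ × 2.97×10⁷ = 9.52×10⁻¹⁵ A²
I_n = √(9.52×10⁻¹⁵) = 9.75×10⁻⁸ A = 97.5 nA

97.5 nA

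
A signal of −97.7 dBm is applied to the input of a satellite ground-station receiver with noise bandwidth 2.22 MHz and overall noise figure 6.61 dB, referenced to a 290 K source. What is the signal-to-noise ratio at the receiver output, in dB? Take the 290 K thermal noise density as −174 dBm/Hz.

Noise floor: N = −174 + 10 log₁₀(B) + NF
10 log₁₀(2.22×10⁶) = 63.46 dB
N = −174 + 63.46 + 6.61 = −103.93 dBm
SNR = P_sig − N = −97.7 − (−103.93) = 6.23 dB → 6.2 dB

6.2 dB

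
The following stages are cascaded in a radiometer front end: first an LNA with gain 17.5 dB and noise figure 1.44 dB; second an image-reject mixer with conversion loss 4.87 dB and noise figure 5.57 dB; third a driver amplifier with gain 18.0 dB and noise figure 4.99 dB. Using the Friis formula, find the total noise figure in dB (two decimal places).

Convert to linear (a loss of L dB is a gain of −L dB): F_i = 10^(NF_i/10), G_i = 10^(G_i,dB/10)
  Stage 1: F_1 = 10^(1.44/10) = 1.393, G_1 = 10^(17.5/10) = 56.23
  Stage 2: F_2 = 10^(5.57/10) = 3.606, G_2 = 10^(−4.87/10) = 0.3258
  Stage 3: F_3 = 10^(4.99/10) = 3.155, G_3 = 10^(18.0/10) = 63.10
Friis cascade:
  F = 1.393 + (3.606 − 1)/56.23 + (3.155 − 1)/18.32 = 1.557
NF = 10 log₁₀(1.557) = 1.92 dB

1.92 dB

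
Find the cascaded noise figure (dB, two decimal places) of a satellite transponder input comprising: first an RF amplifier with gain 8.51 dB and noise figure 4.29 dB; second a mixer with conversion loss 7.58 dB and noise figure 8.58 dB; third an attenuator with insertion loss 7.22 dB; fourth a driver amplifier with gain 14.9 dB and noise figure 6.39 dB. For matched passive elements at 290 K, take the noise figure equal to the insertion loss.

13.28 dB

Convert to linear (a loss of L dB is a gain of −L dB): F_i = 10^(NF_i/10), G_i = 10^(G_i,dB/10)
  Stage 1: F_1 = 10^(4.29/10) = 2.685, G_1 = 10^(8.51/10) = 7.096
  Stage 2: F_2 = 10^(8.58/10) = 7.211, G_2 = 10^(−7.58/10) = 0.1746
  Stage 3: F_3 = 10^(7.22/10) = 5.272, G_3 = 10^(−7.22/10) = 0.1897
  Stage 4: F_4 = 10^(6.39/10) = 4.355, G_4 = 10^(14.9/10) = 30.90
Friis cascade:
  F = 2.685 + (7.211 − 1)/7.096 + (5.272 − 1)/1.239 + (4.355 − 1)/0.2350 = 21.29
NF = 10 log₁₀(21.29) = 13.28 dB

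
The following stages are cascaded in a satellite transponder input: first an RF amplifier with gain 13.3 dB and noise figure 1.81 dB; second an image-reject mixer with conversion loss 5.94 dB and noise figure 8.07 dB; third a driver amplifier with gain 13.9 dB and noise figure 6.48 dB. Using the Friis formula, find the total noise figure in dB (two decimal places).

Convert to linear (a loss of L dB is a gain of −L dB): F_i = 10^(NF_i/10), G_i = 10^(G_i,dB/10)
  Stage 1: F_1 = 10^(1.81/10) = 1.517, G_1 = 10^(13.3/10) = 21.38
  Stage 2: F_2 = 10^(8.07/10) = 6.412, G_2 = 10^(−5.94/10) = 0.2547
  Stage 3: F_3 = 10^(6.48/10) = 4.446, G_3 = 10^(13.9/10) = 24.55
Friis cascade:
  F = 1.517 + (6.412 − 1)/21.38 + (4.446 − 1)/5.445 = 2.403
NF = 10 log₁₀(2.403) = 3.81 dB

3.81 dB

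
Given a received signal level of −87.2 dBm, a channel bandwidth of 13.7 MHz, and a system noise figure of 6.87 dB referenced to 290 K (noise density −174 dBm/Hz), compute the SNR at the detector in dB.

8.6 dB

Noise floor: N = −174 + 10 log₁₀(B) + NF
10 log₁₀(1.37×10⁷) = 71.37 dB
N = −174 + 71.37 + 6.87 = −95.76 dBm
SNR = P_sig − N = −87.2 − (−95.76) = 8.56 dB → 8.6 dB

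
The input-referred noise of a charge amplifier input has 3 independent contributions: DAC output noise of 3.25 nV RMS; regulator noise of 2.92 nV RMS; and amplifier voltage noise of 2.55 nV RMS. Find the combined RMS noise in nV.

5.06 nV

Uncorrelated sources add in power (mean-square): V_tot = √(ΣV_i²)
V_tot = √[(3.25×10⁻⁹)² + (2.92×10⁻⁹)² + (2.55×10⁻⁹)²] = 5.06×10⁻⁹ V = 5.06 nV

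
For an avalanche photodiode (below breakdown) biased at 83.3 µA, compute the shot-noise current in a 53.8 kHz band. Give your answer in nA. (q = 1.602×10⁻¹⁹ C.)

I_n = √(2qI·B)
2qI·B = 2 × 1.602×10⁻¹⁹ × 8.33×10⁻⁵ × 5.38×10⁴ = 1.44×10⁻¹⁸ A²
I_n = √(1.44×10⁻¹⁸) = 1.20×10⁻⁹ A = 1.20 nA

1.20 nA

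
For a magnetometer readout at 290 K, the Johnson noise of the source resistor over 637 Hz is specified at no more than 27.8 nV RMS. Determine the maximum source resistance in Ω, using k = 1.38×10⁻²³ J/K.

75.8 Ω

Johnson–Nyquist: V_n = √(4kTRB) ⇒ R = V_n² / (4kTB)
4kTB = 4 × 1.38×10⁻²³ × 290 × 6.37×10² = 1.02×10⁻¹⁷
R = (2.78×10⁻⁸)² / 1.02×10⁻¹⁷ = 7.58×10¹ Ω = 75.8 Ω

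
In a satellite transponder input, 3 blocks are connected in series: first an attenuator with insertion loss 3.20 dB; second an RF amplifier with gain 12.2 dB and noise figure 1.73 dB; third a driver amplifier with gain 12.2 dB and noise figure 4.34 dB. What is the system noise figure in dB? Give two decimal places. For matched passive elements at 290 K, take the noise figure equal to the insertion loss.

Convert to linear (a loss of L dB is a gain of −L dB): F_i = 10^(NF_i/10), G_i = 10^(G_i,dB/10)
  Stage 1: F_1 = 10^(3.20/10) = 2.089, G_1 = 10^(−3.20/10) = 0.4786
  Stage 2: F_2 = 10^(1.73/10) = 1.489, G_2 = 10^(12.2/10) = 16.60
  Stage 3: F_3 = 10^(4.34/10) = 2.716, G_3 = 10^(12.2/10) = 16.60
Friis cascade:
  F = 2.089 + (1.489 − 1)/0.4786 + (2.716 − 1)/7.943 = 3.328
NF = 10 log₁₀(3.328) = 5.22 dB

5.22 dB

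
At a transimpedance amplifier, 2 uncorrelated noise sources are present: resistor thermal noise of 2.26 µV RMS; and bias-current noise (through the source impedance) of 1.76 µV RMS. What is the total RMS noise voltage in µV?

2.86 µV

Uncorrelated sources add in power (mean-square): V_tot = √(ΣV_i²)
V_tot = √[(2.26×10⁻⁶)² + (1.76×10⁻⁶)²] = 2.86×10⁻⁶ V = 2.86 µV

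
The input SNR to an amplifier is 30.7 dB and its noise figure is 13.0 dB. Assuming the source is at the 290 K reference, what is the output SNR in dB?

By definition F = SNR_in/SNR_out, so in dB: SNR_out = SNR_in − NF
SNR_out = 30.7 − 13.0 = 17.7 dB

17.7 dB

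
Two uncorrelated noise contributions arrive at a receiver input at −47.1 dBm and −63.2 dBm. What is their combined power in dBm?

Convert to linear, add, convert back:
P₁ = 1.95×10⁻⁸ W, P₂ = 4.79×10⁻¹⁰ W
P_tot = 2.00×10⁻⁸ W → 10 log₁₀(P_tot / 10⁻³) = −47.0 dBm

−47.0 dBm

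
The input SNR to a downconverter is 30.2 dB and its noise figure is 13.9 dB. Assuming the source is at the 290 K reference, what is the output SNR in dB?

By definition F = SNR_in/SNR_out, so in dB: SNR_out = SNR_in − NF
SNR_out = 30.2 − 13.9 = 16.3 dB

16.3 dB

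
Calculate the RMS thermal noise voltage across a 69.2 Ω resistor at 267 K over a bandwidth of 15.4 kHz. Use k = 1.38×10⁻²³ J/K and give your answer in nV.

125 nV

V_n = √(4kTRB)
4kTRB = 4 × 1.38×10⁻²³ × 267 × 6.92×10¹ × 1.54×10⁴ = 1.57×10⁻¹⁴ V²
V_n = √(1.57×10⁻¹⁴) = 1.25×10⁻⁷ V = 125 nV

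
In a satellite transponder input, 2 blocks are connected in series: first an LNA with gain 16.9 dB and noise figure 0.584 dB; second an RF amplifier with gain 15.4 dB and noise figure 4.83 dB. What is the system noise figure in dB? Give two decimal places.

0.74 dB

Convert to linear (a loss of L dB is a gain of −L dB): F_i = 10^(NF_i/10), G_i = 10^(G_i,dB/10)
  Stage 1: F_1 = 10^(0.584/10) = 1.144, G_1 = 10^(16.9/10) = 48.98
  Stage 2: F_2 = 10^(4.83/10) = 3.041, G_2 = 10^(15.4/10) = 34.67
Friis cascade:
  F = 1.144 + (3.041 − 1)/48.98 = 1.186
NF = 10 log₁₀(1.186) = 0.74 dB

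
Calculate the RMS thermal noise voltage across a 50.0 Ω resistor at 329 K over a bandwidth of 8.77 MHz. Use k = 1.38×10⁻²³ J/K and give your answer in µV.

V_n = √(4kTRB)
4kTRB = 4 × 1.38×10⁻²³ × 329 × 5.00×10¹ × 8.77×10⁶ = 7.96×10⁻¹² V²
V_n = √(7.96×10⁻¹²) = 2.82×10⁻⁶ V = 2.82 µV

2.82 µV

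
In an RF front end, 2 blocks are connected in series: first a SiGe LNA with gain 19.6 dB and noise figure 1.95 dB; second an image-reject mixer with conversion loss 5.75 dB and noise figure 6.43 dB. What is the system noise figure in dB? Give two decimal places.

Convert to linear (a loss of L dB is a gain of −L dB): F_i = 10^(NF_i/10), G_i = 10^(G_i,dB/10)
  Stage 1: F_1 = 10^(1.95/10) = 1.567, G_1 = 10^(19.6/10) = 91.20
  Stage 2: F_2 = 10^(6.43/10) = 4.395, G_2 = 10^(−5.75/10) = 0.2661
Friis cascade:
  F = 1.567 + (4.395 − 1)/91.20 = 1.604
NF = 10 log₁₀(1.604) = 2.05 dB

2.05 dB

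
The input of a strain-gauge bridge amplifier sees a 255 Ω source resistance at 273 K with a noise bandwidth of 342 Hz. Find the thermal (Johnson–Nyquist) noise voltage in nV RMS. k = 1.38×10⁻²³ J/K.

V_n = √(4kTRB)
4kTRB = 4 × 1.38×10⁻²³ × 273 × 2.55×10² × 3.42×10² = 1.31×10⁻¹⁵ V²
V_n = √(1.31×10⁻¹⁵) = 3.63×10⁻⁸ V = 36.3 nV

36.3 nV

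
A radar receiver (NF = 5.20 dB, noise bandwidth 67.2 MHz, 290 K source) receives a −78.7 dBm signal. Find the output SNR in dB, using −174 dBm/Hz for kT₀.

Noise floor: N = −174 + 10 log₁₀(B) + NF
10 log₁₀(6.72×10⁷) = 78.27 dB
N = −174 + 78.27 + 5.20 = −90.53 dBm
SNR = P_sig − N = −78.7 − (−90.53) = 11.83 dB → 11.8 dB

11.8 dB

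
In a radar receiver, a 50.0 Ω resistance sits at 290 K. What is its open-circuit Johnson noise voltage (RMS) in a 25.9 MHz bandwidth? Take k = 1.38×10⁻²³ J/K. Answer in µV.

V_n = √(4kTRB)
4kTRB = 4 × 1.38×10⁻²³ × 290 × 5.00×10¹ × 2.59×10⁷ = 2.07×10⁻¹¹ V²
V_n = √(2.07×10⁻¹¹) = 4.55×10⁻⁶ V = 4.55 µV

4.55 µV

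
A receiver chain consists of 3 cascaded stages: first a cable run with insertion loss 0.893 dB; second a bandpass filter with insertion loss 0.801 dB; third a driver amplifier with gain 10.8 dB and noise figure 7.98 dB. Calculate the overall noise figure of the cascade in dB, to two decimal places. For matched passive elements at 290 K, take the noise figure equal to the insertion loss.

Convert to linear (a loss of L dB is a gain of −L dB): F_i = 10^(NF_i/10), G_i = 10^(G_i,dB/10)
  Stage 1: F_1 = 10^(0.893/10) = 1.228, G_1 = 10^(−0.893/10) = 0.8141
  Stage 2: F_2 = 10^(0.801/10) = 1.203, G_2 = 10^(−0.801/10) = 0.8316
  Stage 3: F_3 = 10^(7.98/10) = 6.281, G_3 = 10^(10.8/10) = 12.02
Friis cascade:
  F = 1.228 + (1.203 − 1)/0.8141 + (6.281 − 1)/0.6770 = 9.277
NF = 10 log₁₀(9.277) = 9.67 dB

9.67 dB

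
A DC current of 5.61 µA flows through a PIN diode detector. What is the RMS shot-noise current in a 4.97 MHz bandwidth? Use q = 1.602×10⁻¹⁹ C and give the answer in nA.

I_n = √(2qI·B)
2qI·B = 2 × 1.602×10⁻¹⁹ × 5.61×10⁻⁶ × 4.97×10⁶ = 8.93×10⁻¹⁸ A²
I_n = √(8.93×10⁻¹⁸) = 2.99×10⁻⁹ A = 2.99 nA

2.99 nA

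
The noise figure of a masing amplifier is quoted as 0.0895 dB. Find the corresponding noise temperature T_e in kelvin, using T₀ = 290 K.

F = 10^(0.0895/10) = 1.02082
T_e = (F − 1)·T₀ = (1.02082 − 1) × 290 = 6.04 K

6.04 K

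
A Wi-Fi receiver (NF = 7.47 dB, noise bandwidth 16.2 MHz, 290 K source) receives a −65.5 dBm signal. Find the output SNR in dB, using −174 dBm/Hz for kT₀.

28.9 dB

Noise floor: N = −174 + 10 log₁₀(B) + NF
10 log₁₀(1.62×10⁷) = 72.1 dB
N = −174 + 72.1 + 7.47 = −94.43 dBm
SNR = P_sig − N = −65.5 − (−94.43) = 28.93 dB → 28.9 dB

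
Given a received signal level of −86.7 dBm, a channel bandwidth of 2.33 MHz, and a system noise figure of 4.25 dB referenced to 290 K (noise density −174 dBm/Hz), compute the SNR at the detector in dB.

19.4 dB

Noise floor: N = −174 + 10 log₁₀(B) + NF
10 log₁₀(2.33×10⁶) = 63.67 dB
N = −174 + 63.67 + 4.25 = −106.08 dBm
SNR = P_sig − N = −86.7 − (−106.08) = 19.38 dB → 19.4 dB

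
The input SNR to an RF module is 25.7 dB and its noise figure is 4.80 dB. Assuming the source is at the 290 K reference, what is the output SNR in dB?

By definition F = SNR_in/SNR_out, so in dB: SNR_out = SNR_in − NF
SNR_out = 25.7 − 4.80 = 20.90 dB

20.90 dB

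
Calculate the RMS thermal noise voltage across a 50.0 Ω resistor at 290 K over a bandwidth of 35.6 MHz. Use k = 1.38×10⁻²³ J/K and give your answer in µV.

V_n = √(4kTRB)
4kTRB = 4 × 1.38×10⁻²³ × 290 × 5.00×10¹ × 3.56×10⁷ = 2.85×10⁻¹¹ V²
V_n = √(2.85×10⁻¹¹) = 5.34×10⁻⁶ V = 5.34 µV

5.34 µV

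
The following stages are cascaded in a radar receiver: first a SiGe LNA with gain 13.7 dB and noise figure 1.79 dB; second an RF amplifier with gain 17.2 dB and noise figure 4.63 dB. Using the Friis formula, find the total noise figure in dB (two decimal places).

2.02 dB

Convert to linear (a loss of L dB is a gain of −L dB): F_i = 10^(NF_i/10), G_i = 10^(G_i,dB/10)
  Stage 1: F_1 = 10^(1.79/10) = 1.510, G_1 = 10^(13.7/10) = 23.44
  Stage 2: F_2 = 10^(4.63/10) = 2.904, G_2 = 10^(17.2/10) = 52.48
Friis cascade:
  F = 1.510 + (2.904 − 1)/23.44 = 1.591
NF = 10 log₁₀(1.591) = 2.02 dB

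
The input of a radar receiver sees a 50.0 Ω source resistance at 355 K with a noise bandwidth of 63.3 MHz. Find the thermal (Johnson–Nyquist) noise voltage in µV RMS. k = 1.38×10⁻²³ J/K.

7.88 µV

V_n = √(4kTRB)
4kTRB = 4 × 1.38×10⁻²³ × 355 × 5.00×10¹ × 6.33×10⁷ = 6.20×10⁻¹¹ V²
V_n = √(6.20×10⁻¹¹) = 7.88×10⁻⁶ V = 7.88 µV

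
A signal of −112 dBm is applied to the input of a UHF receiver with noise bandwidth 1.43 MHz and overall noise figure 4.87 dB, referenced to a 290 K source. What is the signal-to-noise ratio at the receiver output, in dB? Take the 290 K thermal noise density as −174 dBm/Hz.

−4.4 dB

Noise floor: N = −174 + 10 log₁₀(B) + NF
10 log₁₀(1.43×10⁶) = 61.55 dB
N = −174 + 61.55 + 4.87 = −107.58 dBm
SNR = P_sig − N = −112 − (−107.58) = −4.42 dB → −4.4 dB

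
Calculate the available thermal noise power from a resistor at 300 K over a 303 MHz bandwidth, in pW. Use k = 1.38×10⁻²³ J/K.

P_n = kTB = 1.38×10⁻²³ × 300 × 3.03×10⁸ = 1.25×10⁻¹² W = 1.25 pW

1.25 pW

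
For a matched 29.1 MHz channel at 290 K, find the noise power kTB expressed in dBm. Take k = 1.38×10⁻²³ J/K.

−99.3 dBm

P_n = kTB = 1.38×10⁻²³ × 290 × 2.91×10⁷ = 1.16×10⁻¹³ W
In dBm: 10 log₁₀(1.16×10⁻¹³ / 10⁻³) = −99.3 dBm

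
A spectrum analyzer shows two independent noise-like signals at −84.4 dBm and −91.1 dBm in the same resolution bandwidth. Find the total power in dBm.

Convert to linear, add, convert back:
P₁ = 3.63×10⁻¹² W, P₂ = 7.76×10⁻¹³ W
P_tot = 4.41×10⁻¹² W → 10 log₁₀(P_tot / 10⁻³) = −83.6 dBm

−83.6 dBm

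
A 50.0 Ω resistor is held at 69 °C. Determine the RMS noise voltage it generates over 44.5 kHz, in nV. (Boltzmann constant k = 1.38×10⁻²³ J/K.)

205 nV

T = 69 °C + 273.15 = 342.15 K
V_n = √(4kTRB)
4kTRB = 4 × 1.38×10⁻²³ × 342.15 × 5.00×10¹ × 4.45×10⁴ = 4.20×10⁻¹⁴ V²
V_n = √(4.20×10⁻¹⁴) = 2.05×10⁻⁷ V = 205 nV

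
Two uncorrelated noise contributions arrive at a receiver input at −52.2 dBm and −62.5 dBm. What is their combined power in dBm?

−51.8 dBm

Convert to linear, add, convert back:
P₁ = 6.03×10⁻⁹ W, P₂ = 5.62×10⁻¹⁰ W
P_tot = 6.59×10⁻⁹ W → 10 log₁₀(P_tot / 10⁻³) = −51.8 dBm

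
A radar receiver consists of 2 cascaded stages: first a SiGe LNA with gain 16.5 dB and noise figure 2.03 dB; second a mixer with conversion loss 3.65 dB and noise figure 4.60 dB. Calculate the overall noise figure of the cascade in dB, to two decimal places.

2.14 dB

Convert to linear (a loss of L dB is a gain of −L dB): F_i = 10^(NF_i/10), G_i = 10^(G_i,dB/10)
  Stage 1: F_1 = 10^(2.03/10) = 1.596, G_1 = 10^(16.5/10) = 44.67
  Stage 2: F_2 = 10^(4.60/10) = 2.884, G_2 = 10^(−3.65/10) = 0.4315
Friis cascade:
  F = 1.596 + (2.884 − 1)/44.67 = 1.638
NF = 10 log₁₀(1.638) = 2.14 dB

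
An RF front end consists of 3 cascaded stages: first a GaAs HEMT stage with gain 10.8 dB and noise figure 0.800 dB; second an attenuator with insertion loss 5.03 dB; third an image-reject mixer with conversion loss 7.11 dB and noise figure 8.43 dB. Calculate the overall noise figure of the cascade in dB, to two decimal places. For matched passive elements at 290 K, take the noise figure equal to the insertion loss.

Convert to linear (a loss of L dB is a gain of −L dB): F_i = 10^(NF_i/10), G_i = 10^(G_i,dB/10)
  Stage 1: F_1 = 10^(0.800/10) = 1.202, G_1 = 10^(10.8/10) = 12.02
  Stage 2: F_2 = 10^(5.03/10) = 3.184, G_2 = 10^(−5.03/10) = 0.3141
  Stage 3: F_3 = 10^(8.43/10) = 6.966, G_3 = 10^(−7.11/10) = 0.1945
Friis cascade:
  F = 1.202 + (3.184 − 1)/12.02 + (6.966 − 1)/3.776 = 2.964
NF = 10 log₁₀(2.964) = 4.72 dB

4.72 dB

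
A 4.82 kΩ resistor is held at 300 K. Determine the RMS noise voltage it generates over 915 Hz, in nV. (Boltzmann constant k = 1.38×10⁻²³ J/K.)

270 nV

V_n = √(4kTRB)
4kTRB = 4 × 1.38×10⁻²³ × 300 × 4.82×10³ × 9.15×10² = 7.30×10⁻¹⁴ V²
V_n = √(7.30×10⁻¹⁴) = 2.70×10⁻⁷ V = 270 nV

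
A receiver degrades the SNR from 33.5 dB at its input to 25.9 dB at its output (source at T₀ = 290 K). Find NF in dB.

NF (dB) = SNR_in(dB) − SNR_out(dB) when the source is at T₀
NF = 33.5 − 25.9 = 7.6 dB

7.6 dB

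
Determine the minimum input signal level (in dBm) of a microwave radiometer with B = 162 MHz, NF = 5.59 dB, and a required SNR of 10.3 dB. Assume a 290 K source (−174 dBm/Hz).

−76.0 dBm

Sensitivity = −174 + 10 log₁₀(B) + NF + SNR_min
= −174 + 82.1 + 5.59 + 10.3
= −76.01 dBm → −76.0 dBm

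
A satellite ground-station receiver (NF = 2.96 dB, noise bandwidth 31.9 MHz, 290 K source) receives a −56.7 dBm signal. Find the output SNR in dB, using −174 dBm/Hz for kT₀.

Noise floor: N = −174 + 10 log₁₀(B) + NF
10 log₁₀(3.19×10⁷) = 75.04 dB
N = −174 + 75.04 + 2.96 = −96.00 dBm
SNR = P_sig − N = −56.7 − (−96.00) = 39.30 dB → 39.3 dB

39.3 dB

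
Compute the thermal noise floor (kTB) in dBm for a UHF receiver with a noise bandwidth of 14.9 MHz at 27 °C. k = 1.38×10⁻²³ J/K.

T = 27 °C + 273.15 = 300.15 K
P_n = kTB = 1.38×10⁻²³ × 300.15 × 1.49×10⁷ = 6.17×10⁻¹⁴ W
In dBm: 10 log₁₀(6.17×10⁻¹⁴ / 10⁻³) = −102.1 dBm

−102.1 dBm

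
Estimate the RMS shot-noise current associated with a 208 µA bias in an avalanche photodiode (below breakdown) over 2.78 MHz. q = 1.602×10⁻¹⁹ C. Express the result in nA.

I_n = √(2qI·B)
2qI·B = 2 × 1.602×10⁻¹⁹ × 2.08×10⁻⁴ × 2.78×10⁶ = 1.85×10⁻¹⁶ A²
I_n = √(1.85×10⁻¹⁶) = 1.36×10⁻⁸ A = 13.6 nA

13.6 nA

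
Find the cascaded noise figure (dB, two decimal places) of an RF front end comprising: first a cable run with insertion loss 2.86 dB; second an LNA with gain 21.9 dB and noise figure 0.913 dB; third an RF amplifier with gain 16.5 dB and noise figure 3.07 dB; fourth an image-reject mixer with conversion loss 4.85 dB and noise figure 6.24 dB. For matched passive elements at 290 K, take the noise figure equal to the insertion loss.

3.80 dB

Convert to linear (a loss of L dB is a gain of −L dB): F_i = 10^(NF_i/10), G_i = 10^(G_i,dB/10)
  Stage 1: F_1 = 10^(2.86/10) = 1.932, G_1 = 10^(−2.86/10) = 0.5176
  Stage 2: F_2 = 10^(0.913/10) = 1.234, G_2 = 10^(21.9/10) = 154.9
  Stage 3: F_3 = 10^(3.07/10) = 2.028, G_3 = 10^(16.5/10) = 44.67
  Stage 4: F_4 = 10^(6.24/10) = 4.207, G_4 = 10^(−4.85/10) = 0.3273
Friis cascade:
  F = 1.932 + (1.234 − 1)/0.5176 + (2.028 − 1)/80.17 + (4.207 − 1)/3581 = 2.398
NF = 10 log₁₀(2.398) = 3.80 dB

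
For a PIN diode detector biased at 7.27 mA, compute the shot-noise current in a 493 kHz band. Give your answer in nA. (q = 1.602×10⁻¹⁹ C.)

33.9 nA

I_n = √(2qI·B)
2qI·B = 2 × 1.602×10⁻¹⁹ × 7.27×10⁻³ × 4.93×10⁵ = 1.15×10⁻¹⁵ A²
I_n = √(1.15×10⁻¹⁵) = 3.39×10⁻⁸ A = 33.9 nA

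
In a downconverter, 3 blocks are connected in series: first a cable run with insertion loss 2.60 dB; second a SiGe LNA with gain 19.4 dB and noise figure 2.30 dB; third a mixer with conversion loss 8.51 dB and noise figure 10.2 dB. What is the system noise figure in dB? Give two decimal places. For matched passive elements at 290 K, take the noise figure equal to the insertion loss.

Convert to linear (a loss of L dB is a gain of −L dB): F_i = 10^(NF_i/10), G_i = 10^(G_i,dB/10)
  Stage 1: F_1 = 10^(2.60/10) = 1.820, G_1 = 10^(−2.60/10) = 0.5495
  Stage 2: F_2 = 10^(2.30/10) = 1.698, G_2 = 10^(19.4/10) = 87.10
  Stage 3: F_3 = 10^(10.2/10) = 10.47, G_3 = 10^(−8.51/10) = 0.1409
Friis cascade:
  F = 1.820 + (1.698 − 1)/0.5495 + (10.47 − 1)/47.86 = 3.288
NF = 10 log₁₀(3.288) = 5.17 dB

5.17 dB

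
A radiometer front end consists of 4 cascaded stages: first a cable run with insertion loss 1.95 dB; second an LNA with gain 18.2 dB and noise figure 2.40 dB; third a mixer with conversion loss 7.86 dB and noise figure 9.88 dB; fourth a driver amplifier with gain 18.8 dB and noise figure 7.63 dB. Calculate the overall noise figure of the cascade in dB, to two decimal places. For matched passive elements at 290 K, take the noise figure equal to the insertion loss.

5.59 dB

Convert to linear (a loss of L dB is a gain of −L dB): F_i = 10^(NF_i/10), G_i = 10^(G_i,dB/10)
  Stage 1: F_1 = 10^(1.95/10) = 1.567, G_1 = 10^(−1.95/10) = 0.6383
  Stage 2: F_2 = 10^(2.40/10) = 1.738, G_2 = 10^(18.2/10) = 66.07
  Stage 3: F_3 = 10^(9.88/10) = 9.727, G_3 = 10^(−7.86/10) = 0.1637
  Stage 4: F_4 = 10^(7.63/10) = 5.794, G_4 = 10^(18.8/10) = 75.86
Friis cascade:
  F = 1.567 + (1.738 − 1)/0.6383 + (9.727 − 1)/42.17 + (5.794 − 1)/6.902 = 3.624
NF = 10 log₁₀(3.624) = 5.59 dB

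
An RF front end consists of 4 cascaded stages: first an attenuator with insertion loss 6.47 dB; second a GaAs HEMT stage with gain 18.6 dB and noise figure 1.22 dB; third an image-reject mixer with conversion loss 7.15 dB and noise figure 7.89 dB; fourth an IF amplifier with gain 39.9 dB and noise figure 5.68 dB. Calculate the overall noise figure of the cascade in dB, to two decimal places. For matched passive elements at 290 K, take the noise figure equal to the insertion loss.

Convert to linear (a loss of L dB is a gain of −L dB): F_i = 10^(NF_i/10), G_i = 10^(G_i,dB/10)
  Stage 1: F_1 = 10^(6.47/10) = 4.436, G_1 = 10^(−6.47/10) = 0.2254
  Stage 2: F_2 = 10^(1.22/10) = 1.324, G_2 = 10^(18.6/10) = 72.44
  Stage 3: F_3 = 10^(7.89/10) = 6.152, G_3 = 10^(−7.15/10) = 0.1928
  Stage 4: F_4 = 10^(5.68/10) = 3.698, G_4 = 10^(39.9/10) = 9772
Friis cascade:
  F = 4.436 + (1.324 − 1)/0.2254 + (6.152 − 1)/16.33 + (3.698 − 1)/3.148 = 7.048
NF = 10 log₁₀(7.048) = 8.48 dB

8.48 dB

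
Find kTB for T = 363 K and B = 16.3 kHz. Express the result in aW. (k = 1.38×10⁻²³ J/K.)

P_n = kTB = 1.38×10⁻²³ × 363 × 1.63×10⁴ = 8.17×10⁻¹⁷ W = 81.7 aW

81.7 aW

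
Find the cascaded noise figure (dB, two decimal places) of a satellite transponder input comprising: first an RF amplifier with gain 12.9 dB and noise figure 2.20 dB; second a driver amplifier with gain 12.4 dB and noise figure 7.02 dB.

2.71 dB

Convert to linear (a loss of L dB is a gain of −L dB): F_i = 10^(NF_i/10), G_i = 10^(G_i,dB/10)
  Stage 1: F_1 = 10^(2.20/10) = 1.660, G_1 = 10^(12.9/10) = 19.50
  Stage 2: F_2 = 10^(7.02/10) = 5.035, G_2 = 10^(12.4/10) = 17.38
Friis cascade:
  F = 1.660 + (5.035 − 1)/19.50 = 1.867
NF = 10 log₁₀(1.867) = 2.71 dB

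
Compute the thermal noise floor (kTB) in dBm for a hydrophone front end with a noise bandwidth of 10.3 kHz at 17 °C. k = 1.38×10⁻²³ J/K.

T = 17 °C + 273.15 = 290.15 K
P_n = kTB = 1.38×10⁻²³ × 290.15 × 1.03×10⁴ = 4.12×10⁻¹⁷ W
In dBm: 10 log₁₀(4.12×10⁻¹⁷ / 10⁻³) = −133.8 dBm

−133.8 dBm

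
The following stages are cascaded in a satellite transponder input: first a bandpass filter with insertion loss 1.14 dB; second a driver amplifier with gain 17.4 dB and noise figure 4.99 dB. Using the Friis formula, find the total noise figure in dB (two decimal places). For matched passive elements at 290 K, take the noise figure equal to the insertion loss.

Convert to linear (a loss of L dB is a gain of −L dB): F_i = 10^(NF_i/10), G_i = 10^(G_i,dB/10)
  Stage 1: F_1 = 10^(1.14/10) = 1.300, G_1 = 10^(−1.14/10) = 0.7691
  Stage 2: F_2 = 10^(4.99/10) = 3.155, G_2 = 10^(17.4/10) = 54.95
Friis cascade:
  F = 1.300 + (3.155 − 1)/0.7691 = 4.102
NF = 10 log₁₀(4.102) = 6.13 dB

6.13 dB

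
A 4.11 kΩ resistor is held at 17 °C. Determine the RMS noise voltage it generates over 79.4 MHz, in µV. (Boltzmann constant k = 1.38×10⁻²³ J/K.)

T = 17 °C + 273.15 = 290.15 K
V_n = √(4kTRB)
4kTRB = 4 × 1.38×10⁻²³ × 290.15 × 4.11×10³ × 7.94×10⁷ = 5.23×10⁻⁹ V²
V_n = √(5.23×10⁻⁹) = 7.23×10⁻⁵ V = 72.3 µV

72.3 µV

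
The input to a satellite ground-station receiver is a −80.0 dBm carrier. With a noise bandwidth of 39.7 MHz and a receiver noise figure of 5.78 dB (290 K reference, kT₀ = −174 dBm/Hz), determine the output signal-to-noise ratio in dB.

Noise floor: N = −174 + 10 log₁₀(B) + NF
10 log₁₀(3.97×10⁷) = 75.99 dB
N = −174 + 75.99 + 5.78 = −92.23 dBm
SNR = P_sig − N = −80.0 − (−92.23) = 12.23 dB → 12.2 dB

12.2 dB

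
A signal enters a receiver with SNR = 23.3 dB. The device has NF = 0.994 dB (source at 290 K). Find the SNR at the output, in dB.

22.306 dB

By definition F = SNR_in/SNR_out, so in dB: SNR_out = SNR_in − NF
SNR_out = 23.3 − 0.994 = 22.306 dB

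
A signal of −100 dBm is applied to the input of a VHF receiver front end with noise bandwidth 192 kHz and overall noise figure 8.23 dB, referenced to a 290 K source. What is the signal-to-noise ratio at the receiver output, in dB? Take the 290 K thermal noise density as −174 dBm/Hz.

12.9 dB

Noise floor: N = −174 + 10 log₁₀(B) + NF
10 log₁₀(1.92×10⁵) = 52.83 dB
N = −174 + 52.83 + 8.23 = −112.94 dBm
SNR = P_sig − N = −100 − (−112.94) = 12.94 dB → 12.9 dB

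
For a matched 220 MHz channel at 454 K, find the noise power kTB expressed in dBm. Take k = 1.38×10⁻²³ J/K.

−88.6 dBm

P_n = kTB = 1.38×10⁻²³ × 454 × 2.20×10⁸ = 1.38×10⁻¹² W
In dBm: 10 log₁₀(1.38×10⁻¹² / 10⁻³) = −88.6 dBm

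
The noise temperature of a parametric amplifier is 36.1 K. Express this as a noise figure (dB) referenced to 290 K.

F = 1 + T_e/T₀ = 1 + 36.1/290 = 1.12448
NF = 10 log₁₀(1.12448) = 0.510 dB

0.510 dB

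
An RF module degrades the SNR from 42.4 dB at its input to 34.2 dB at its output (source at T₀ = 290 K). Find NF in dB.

8.2 dB

NF (dB) = SNR_in(dB) − SNR_out(dB) when the source is at T₀
NF = 42.4 − 34.2 = 8.2 dB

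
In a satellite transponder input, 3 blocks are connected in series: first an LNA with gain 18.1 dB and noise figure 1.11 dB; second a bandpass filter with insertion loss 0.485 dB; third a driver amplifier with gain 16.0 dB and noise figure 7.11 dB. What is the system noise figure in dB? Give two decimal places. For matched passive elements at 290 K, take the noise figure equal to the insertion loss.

1.35 dB

Convert to linear (a loss of L dB is a gain of −L dB): F_i = 10^(NF_i/10), G_i = 10^(G_i,dB/10)
  Stage 1: F_1 = 10^(1.11/10) = 1.291, G_1 = 10^(18.1/10) = 64.57
  Stage 2: F_2 = 10^(0.485/10) = 1.118, G_2 = 10^(−0.485/10) = 0.8943
  Stage 3: F_3 = 10^(7.11/10) = 5.140, G_3 = 10^(16.0/10) = 39.81
Friis cascade:
  F = 1.291 + (1.118 − 1)/64.57 + (5.140 − 1)/57.74 = 1.365
NF = 10 log₁₀(1.365) = 1.35 dB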